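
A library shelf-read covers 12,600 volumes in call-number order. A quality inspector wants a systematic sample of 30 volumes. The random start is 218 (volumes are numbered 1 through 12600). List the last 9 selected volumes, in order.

9038, 9458, 9878, 10298, 10718, 11138, 11558, 11978, 12398

k = N/n = 12600/30 = 420
22nd selection = 218 + 21×420 = 9038
23rd: 9038 + 420 = 9458
24th: 9458 + 420 = 9878
25th: 9878 + 420 = 10298
26th: 10298 + 420 = 10718
27th: 10718 + 420 = 11138
28th: 11138 + 420 = 11558
29th: 11558 + 420 = 11978
30th: 11978 + 420 = 12398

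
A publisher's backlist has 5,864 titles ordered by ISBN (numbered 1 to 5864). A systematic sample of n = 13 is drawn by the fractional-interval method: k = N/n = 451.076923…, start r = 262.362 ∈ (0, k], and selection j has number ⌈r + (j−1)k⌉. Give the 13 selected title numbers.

263, 714, 1165, 1616, 2067, 2518, 2969, 3420, 3871, 4323, 4774, 5225, 5676

j=1: r + 0k = 262.362 → ⌈·⌉ = 263
j=2: r + 1k = 713.438923… → ⌈·⌉ = 714
j=3: r + 2k = 1164.515846… → ⌈·⌉ = 1165
j=4: r + 3k = 1615.592769… → ⌈·⌉ = 1616
j=5: r + 4k = 2066.669692… → ⌈·⌉ = 2067
j=6: r + 5k = 2517.746615… → ⌈·⌉ = 2518
j=7: r + 6k = 2968.823538… → ⌈·⌉ = 2969
j=8: r + 7k = 3419.900461… → ⌈·⌉ = 3420
j=9: r + 8k = 3870.977384… → ⌈·⌉ = 3871
j=10: r + 9k = 4322.054307… → ⌈·⌉ = 4323
j=11: r + 10k = 4773.131230… → ⌈·⌉ = 4774
j=12: r + 11k = 5224.208153… → ⌈·⌉ = 5225
j=13: r + 12k = 5675.285076… → ⌈·⌉ = 5676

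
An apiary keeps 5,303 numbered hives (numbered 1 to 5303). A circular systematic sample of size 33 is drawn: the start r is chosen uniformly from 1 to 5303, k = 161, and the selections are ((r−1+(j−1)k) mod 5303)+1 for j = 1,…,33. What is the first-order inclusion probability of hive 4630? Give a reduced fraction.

For each position j, as r ranges over 1…5303 the j-th selection hits every hive exactly once, so hive 4630 is selected for exactly 33 of the 5303 starts.
Inclusion probability = 33/5303.

33/5303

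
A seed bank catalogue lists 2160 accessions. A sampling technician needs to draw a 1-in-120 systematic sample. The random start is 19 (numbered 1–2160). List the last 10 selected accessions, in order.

9th selection = 19 + 8×120 = 979
10th: 979 + 120 = 1099
11th: 1099 + 120 = 1219
12th: 1219 + 120 = 1339
13th: 1339 + 120 = 1459
14th: 1459 + 120 = 1579
15th: 1579 + 120 = 1699
16th: 1699 + 120 = 1819
17th: 1819 + 120 = 1939
18th: 1939 + 120 = 2059

979, 1099, 1219, 1339, 1459, 1579, 1699, 1819, 1939, 2059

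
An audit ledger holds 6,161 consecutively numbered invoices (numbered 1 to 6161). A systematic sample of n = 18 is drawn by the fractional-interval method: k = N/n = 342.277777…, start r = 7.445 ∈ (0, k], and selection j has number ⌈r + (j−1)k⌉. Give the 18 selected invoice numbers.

j=1: r + 0k = 7.445 → ⌈·⌉ = 8
j=2: r + 1k = 349.722777… → ⌈·⌉ = 350
j=3: r + 2k = 692.000555… → ⌈·⌉ = 693
j=4: r + 3k = 1034.278333… → ⌈·⌉ = 1035
j=5: r + 4k = 1376.556111… → ⌈·⌉ = 1377
j=6: r + 5k = 1718.833888… → ⌈·⌉ = 1719
j=7: r + 6k = 2061.111666… → ⌈·⌉ = 2062
j=8: r + 7k = 2403.389444… → ⌈·⌉ = 2404
j=9: r + 8k = 2745.667222… → ⌈·⌉ = 2746
j=10: r + 9k = 3087.945 → ⌈·⌉ = 3088
j=11: r + 10k = 3430.222777… → ⌈·⌉ = 3431
j=12: r + 11k = 3772.500555… → ⌈·⌉ = 3773
j=13: r + 12k = 4114.778333… → ⌈·⌉ = 4115
j=14: r + 13k = 4457.056111… → ⌈·⌉ = 4458
j=15: r + 14k = 4799.333888… → ⌈·⌉ = 4800
j=16: r + 15k = 5141.611666… → ⌈·⌉ = 5142
j=17: r + 16k = 5483.889444… → ⌈·⌉ = 5484
j=18: r + 17k = 5826.167222… → ⌈·⌉ = 5827

8, 350, 693, 1035, 1377, 1719, 2062, 2404, 2746, 3088, 3431, 3773, 4115, 4458, 4800, 5142, 5484, 5827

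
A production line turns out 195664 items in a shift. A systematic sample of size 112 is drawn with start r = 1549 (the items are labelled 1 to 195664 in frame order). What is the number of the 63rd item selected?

k = 195664/112 = 1747
63rd selection = r + (63−1)·k = 1549 + 62×1747 = 1549 + 108314 = 109863

109863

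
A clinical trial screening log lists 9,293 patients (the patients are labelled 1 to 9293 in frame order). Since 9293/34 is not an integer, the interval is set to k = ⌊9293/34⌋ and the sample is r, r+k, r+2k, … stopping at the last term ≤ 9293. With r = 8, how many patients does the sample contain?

k = ⌊9293/34⌋ = 273
Achieved size = ⌊(9293 − 8)/273⌋ + 1 = ⌊9285/273⌋ + 1 = 34 + 1 = 35
(last selection: 8 + 34×273 = 9290 ≤ 9293; next would be 9563 > 9293)

35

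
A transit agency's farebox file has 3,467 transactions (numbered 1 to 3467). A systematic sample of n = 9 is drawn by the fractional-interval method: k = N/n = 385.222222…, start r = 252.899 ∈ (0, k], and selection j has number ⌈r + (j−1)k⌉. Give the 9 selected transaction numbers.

j=1: r + 0k = 252.899 → ⌈·⌉ = 253
j=2: r + 1k = 638.121222… → ⌈·⌉ = 639
j=3: r + 2k = 1023.343444… → ⌈·⌉ = 1024
j=4: r + 3k = 1408.565666… → ⌈·⌉ = 1409
j=5: r + 4k = 1793.787888… → ⌈·⌉ = 1794
j=6: r + 5k = 2179.010111… → ⌈·⌉ = 2180
j=7: r + 6k = 2564.232333… → ⌈·⌉ = 2565
j=8: r + 7k = 2949.454555… → ⌈·⌉ = 2950
j=9: r + 8k = 3334.676777… → ⌈·⌉ = 3335

253, 639, 1024, 1409, 1794, 2180, 2565, 2950, 3335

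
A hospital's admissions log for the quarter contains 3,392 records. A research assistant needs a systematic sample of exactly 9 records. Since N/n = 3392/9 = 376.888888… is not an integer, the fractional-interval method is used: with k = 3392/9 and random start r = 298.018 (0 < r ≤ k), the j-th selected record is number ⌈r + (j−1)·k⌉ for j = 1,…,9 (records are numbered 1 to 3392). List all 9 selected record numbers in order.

299, 675, 1052, 1429, 1806, 2183, 2560, 2937, 3314

j=1: r + 0k = 298.018 → ⌈·⌉ = 299
j=2: r + 1k = 674.906888… → ⌈·⌉ = 675
j=3: r + 2k = 1051.795777… → ⌈·⌉ = 1052
j=4: r + 3k = 1428.684666… → ⌈·⌉ = 1429
j=5: r + 4k = 1805.573555… → ⌈·⌉ = 1806
j=6: r + 5k = 2182.462444… → ⌈·⌉ = 2183
j=7: r + 6k = 2559.351333… → ⌈·⌉ = 2560
j=8: r + 7k = 2936.240222… → ⌈·⌉ = 2937
j=9: r + 8k = 3313.129111… → ⌈·⌉ = 3314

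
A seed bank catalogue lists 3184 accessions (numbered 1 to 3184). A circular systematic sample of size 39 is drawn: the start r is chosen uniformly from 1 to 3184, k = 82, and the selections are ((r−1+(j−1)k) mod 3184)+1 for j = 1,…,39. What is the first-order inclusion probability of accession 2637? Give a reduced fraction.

For each position j, as r ranges over 1…3184 the j-th selection hits every accession exactly once, so accession 2637 is selected for exactly 39 of the 3184 starts.
Inclusion probability = 39/3184.

39/3184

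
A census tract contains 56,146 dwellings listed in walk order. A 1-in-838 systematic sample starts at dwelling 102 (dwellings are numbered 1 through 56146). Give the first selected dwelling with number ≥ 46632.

47030

k = 838
Steps past start: ⌈(46632 − 102)/838⌉ = ⌈46530/838⌉ = 56
Selected dwelling: 102 + 56×838 = 47030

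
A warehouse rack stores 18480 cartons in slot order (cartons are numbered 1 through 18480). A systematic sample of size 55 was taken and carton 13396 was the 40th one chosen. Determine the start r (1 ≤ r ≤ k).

292

k = 18480/55 = 336
r = 13396 − (40−1)×336 = 13396 − 13104 = 292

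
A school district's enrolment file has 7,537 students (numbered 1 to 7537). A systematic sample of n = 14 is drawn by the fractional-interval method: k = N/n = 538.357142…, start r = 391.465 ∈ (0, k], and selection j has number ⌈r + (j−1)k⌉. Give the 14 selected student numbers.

392, 930, 1469, 2007, 2545, 3084, 3622, 4160, 4699, 5237, 5776, 6314, 6852, 7391

j=1: r + 0k = 391.465 → ⌈·⌉ = 392
j=2: r + 1k = 929.822142… → ⌈·⌉ = 930
j=3: r + 2k = 1468.179285… → ⌈·⌉ = 1469
j=4: r + 3k = 2006.536428… → ⌈·⌉ = 2007
j=5: r + 4k = 2544.893571… → ⌈·⌉ = 2545
j=6: r + 5k = 3083.250714… → ⌈·⌉ = 3084
j=7: r + 6k = 3621.607857… → ⌈·⌉ = 3622
j=8: r + 7k = 4159.965 → ⌈·⌉ = 4160
j=9: r + 8k = 4698.322142… → ⌈·⌉ = 4699
j=10: r + 9k = 5236.679285… → ⌈·⌉ = 5237
j=11: r + 10k = 5775.036428… → ⌈·⌉ = 5776
j=12: r + 11k = 6313.393571… → ⌈·⌉ = 6314
j=13: r + 12k = 6851.750714… → ⌈·⌉ = 6852
j=14: r + 13k = 7390.107857… → ⌈·⌉ = 7391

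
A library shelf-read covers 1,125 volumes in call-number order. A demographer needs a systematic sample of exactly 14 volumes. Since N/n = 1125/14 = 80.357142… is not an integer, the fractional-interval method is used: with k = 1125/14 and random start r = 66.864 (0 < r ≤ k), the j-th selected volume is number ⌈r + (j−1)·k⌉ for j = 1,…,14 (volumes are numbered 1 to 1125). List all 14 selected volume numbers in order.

67, 148, 228, 308, 389, 469, 550, 630, 710, 791, 871, 951, 1032, 1112

j=1: r + 0k = 66.864 → ⌈·⌉ = 67
j=2: r + 1k = 147.221142… → ⌈·⌉ = 148
j=3: r + 2k = 227.578285… → ⌈·⌉ = 228
j=4: r + 3k = 307.935428… → ⌈·⌉ = 308
j=5: r + 4k = 388.292571… → ⌈·⌉ = 389
j=6: r + 5k = 468.649714… → ⌈·⌉ = 469
j=7: r + 6k = 549.006857… → ⌈·⌉ = 550
j=8: r + 7k = 629.364 → ⌈·⌉ = 630
j=9: r + 8k = 709.721142… → ⌈·⌉ = 710
j=10: r + 9k = 790.078285… → ⌈·⌉ = 791
j=11: r + 10k = 870.435428… → ⌈·⌉ = 871
j=12: r + 11k = 950.792571… → ⌈·⌉ = 951
j=13: r + 12k = 1031.149714… → ⌈·⌉ = 1032
j=14: r + 13k = 1111.506857… → ⌈·⌉ = 1112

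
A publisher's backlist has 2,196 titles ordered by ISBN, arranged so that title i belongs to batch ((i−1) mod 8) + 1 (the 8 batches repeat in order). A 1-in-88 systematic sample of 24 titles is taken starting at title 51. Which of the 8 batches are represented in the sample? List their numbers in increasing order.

Consecutive selections differ by k = 88, so their batch numbers differ by 88 mod 8 = 0.
gcd(88, 8) = 8, so the sample visits 8/8 = 1 distinct residues mod 8.
Start 51 is batch 3; the batches hit are 3.

3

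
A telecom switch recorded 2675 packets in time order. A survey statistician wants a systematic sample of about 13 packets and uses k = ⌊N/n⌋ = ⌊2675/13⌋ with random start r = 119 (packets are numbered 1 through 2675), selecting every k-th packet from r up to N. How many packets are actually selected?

13

k = ⌊2675/13⌋ = 205
Achieved size = ⌊(2675 − 119)/205⌋ + 1 = ⌊2556/205⌋ + 1 = 12 + 1 = 13
(last selection: 119 + 12×205 = 2579 ≤ 2675; next would be 2784 > 2675)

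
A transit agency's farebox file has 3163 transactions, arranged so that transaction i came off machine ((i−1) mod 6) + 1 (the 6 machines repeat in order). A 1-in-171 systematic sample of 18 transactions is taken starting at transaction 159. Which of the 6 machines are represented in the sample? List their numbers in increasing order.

Consecutive selections differ by k = 171, so their machine numbers differ by 171 mod 6 = 3.
gcd(171, 6) = 3, so the sample visits 6/3 = 2 distinct residues mod 6.
Start 159 is machine 3; the machines hit are 3, 6.

3, 6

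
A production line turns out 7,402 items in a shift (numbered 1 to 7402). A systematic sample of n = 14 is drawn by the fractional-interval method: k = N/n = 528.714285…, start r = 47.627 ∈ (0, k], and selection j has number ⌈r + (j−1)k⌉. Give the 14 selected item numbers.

j=1: r + 0k = 47.627 → ⌈·⌉ = 48
j=2: r + 1k = 576.341285… → ⌈·⌉ = 577
j=3: r + 2k = 1105.055571… → ⌈·⌉ = 1106
j=4: r + 3k = 1633.769857… → ⌈·⌉ = 1634
j=5: r + 4k = 2162.484142… → ⌈·⌉ = 2163
j=6: r + 5k = 2691.198428… → ⌈·⌉ = 2692
j=7: r + 6k = 3219.912714… → ⌈·⌉ = 3220
j=8: r + 7k = 3748.627 → ⌈·⌉ = 3749
j=9: r + 8k = 4277.341285… → ⌈·⌉ = 4278
j=10: r + 9k = 4806.055571… → ⌈·⌉ = 4807
j=11: r + 10k = 5334.769857… → ⌈·⌉ = 5335
j=12: r + 11k = 5863.484142… → ⌈·⌉ = 5864
j=13: r + 12k = 6392.198428… → ⌈·⌉ = 6393
j=14: r + 13k = 6920.912714… → ⌈·⌉ = 6921

48, 577, 1106, 1634, 2163, 2692, 3220, 3749, 4278, 4807, 5335, 5864, 6393, 6921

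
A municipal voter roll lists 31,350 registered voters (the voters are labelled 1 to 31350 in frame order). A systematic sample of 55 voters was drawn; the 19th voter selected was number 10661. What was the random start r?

k = 31350/55 = 570
r = 10661 − (19−1)×570 = 10661 − 10260 = 401

401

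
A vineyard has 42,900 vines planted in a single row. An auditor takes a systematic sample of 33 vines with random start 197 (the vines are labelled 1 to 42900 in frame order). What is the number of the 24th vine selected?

30097

k = 42900/33 = 1300
24th selection = r + (24−1)·k = 197 + 23×1300 = 197 + 29900 = 30097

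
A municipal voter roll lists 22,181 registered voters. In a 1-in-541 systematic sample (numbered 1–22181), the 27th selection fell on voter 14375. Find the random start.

309

k = 541
r = 14375 − (27−1)×541 = 14375 − 14066 = 309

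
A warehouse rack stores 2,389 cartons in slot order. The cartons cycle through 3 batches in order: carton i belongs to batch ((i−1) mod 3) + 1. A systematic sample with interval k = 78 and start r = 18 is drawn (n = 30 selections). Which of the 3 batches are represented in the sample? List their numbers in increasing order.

Consecutive selections differ by k = 78, so their batch numbers differ by 78 mod 3 = 0.
gcd(78, 3) = 3, so the sample visits 3/3 = 1 distinct residues mod 3.
Start 18 is batch 3; the batches hit are 3.

3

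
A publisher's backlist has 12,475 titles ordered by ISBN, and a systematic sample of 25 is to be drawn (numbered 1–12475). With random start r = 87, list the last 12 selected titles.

6574, 7073, 7572, 8071, 8570, 9069, 9568, 10067, 10566, 11065, 11564, 12063

k = N/n = 12475/25 = 499
14th selection = 87 + 13×499 = 6574
15th: 6574 + 499 = 7073
16th: 7073 + 499 = 7572
17th: 7572 + 499 = 8071
18th: 8071 + 499 = 8570
19th: 8570 + 499 = 9069
20th: 9069 + 499 = 9568
21st: 9568 + 499 = 10067
22nd: 10067 + 499 = 10566
23rd: 10566 + 499 = 11065
24th: 11065 + 499 = 11564
25th: 11564 + 499 = 12063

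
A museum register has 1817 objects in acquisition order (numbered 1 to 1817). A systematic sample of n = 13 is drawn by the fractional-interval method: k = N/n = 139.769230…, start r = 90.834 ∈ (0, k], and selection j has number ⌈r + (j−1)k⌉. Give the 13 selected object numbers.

91, 231, 371, 511, 650, 790, 930, 1070, 1209, 1349, 1489, 1629, 1769

j=1: r + 0k = 90.834 → ⌈·⌉ = 91
j=2: r + 1k = 230.603230… → ⌈·⌉ = 231
j=3: r + 2k = 370.372461… → ⌈·⌉ = 371
j=4: r + 3k = 510.141692… → ⌈·⌉ = 511
j=5: r + 4k = 649.910923… → ⌈·⌉ = 650
j=6: r + 5k = 789.680153… → ⌈·⌉ = 790
j=7: r + 6k = 929.449384… → ⌈·⌉ = 930
j=8: r + 7k = 1069.218615… → ⌈·⌉ = 1070
j=9: r + 8k = 1208.987846… → ⌈·⌉ = 1209
j=10: r + 9k = 1348.757076… → ⌈·⌉ = 1349
j=11: r + 10k = 1488.526307… → ⌈·⌉ = 1489
j=12: r + 11k = 1628.295538… → ⌈·⌉ = 1629
j=13: r + 12k = 1768.064769… → ⌈·⌉ = 1769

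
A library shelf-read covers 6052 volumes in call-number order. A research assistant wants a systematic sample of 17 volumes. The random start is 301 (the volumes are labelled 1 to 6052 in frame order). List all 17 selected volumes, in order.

301, 657, 1013, 1369, 1725, 2081, 2437, 2793, 3149, 3505, 3861, 4217, 4573, 4929, 5285, 5641, 5997

k = N/n = 6052/17 = 356
volume 1: 301
volume 2: 301 + 356 = 657
volume 3: 657 + 356 = 1013
volume 4: 1013 + 356 = 1369
volume 5: 1369 + 356 = 1725
volume 6: 1725 + 356 = 2081
volume 7: 2081 + 356 = 2437
volume 8: 2437 + 356 = 2793
volume 9: 2793 + 356 = 3149
volume 10: 3149 + 356 = 3505
volume 11: 3505 + 356 = 3861
volume 12: 3861 + 356 = 4217
volume 13: 4217 + 356 = 4573
volume 14: 4573 + 356 = 4929
volume 15: 4929 + 356 = 5285
volume 16: 5285 + 356 = 5641
volume 17: 5641 + 356 = 5997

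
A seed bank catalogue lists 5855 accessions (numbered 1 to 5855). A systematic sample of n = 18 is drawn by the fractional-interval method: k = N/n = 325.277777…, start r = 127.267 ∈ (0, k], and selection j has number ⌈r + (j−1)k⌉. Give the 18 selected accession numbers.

j=1: r + 0k = 127.267 → ⌈·⌉ = 128
j=2: r + 1k = 452.544777… → ⌈·⌉ = 453
j=3: r + 2k = 777.822555… → ⌈·⌉ = 778
j=4: r + 3k = 1103.100333… → ⌈·⌉ = 1104
j=5: r + 4k = 1428.378111… → ⌈·⌉ = 1429
j=6: r + 5k = 1753.655888… → ⌈·⌉ = 1754
j=7: r + 6k = 2078.933666… → ⌈·⌉ = 2079
j=8: r + 7k = 2404.211444… → ⌈·⌉ = 2405
j=9: r + 8k = 2729.489222… → ⌈·⌉ = 2730
j=10: r + 9k = 3054.767 → ⌈·⌉ = 3055
j=11: r + 10k = 3380.044777… → ⌈·⌉ = 3381
j=12: r + 11k = 3705.322555… → ⌈·⌉ = 3706
j=13: r + 12k = 4030.600333… → ⌈·⌉ = 4031
j=14: r + 13k = 4355.878111… → ⌈·⌉ = 4356
j=15: r + 14k = 4681.155888… → ⌈·⌉ = 4682
j=16: r + 15k = 5006.433666… → ⌈·⌉ = 5007
j=17: r + 16k = 5331.711444… → ⌈·⌉ = 5332
j=18: r + 17k = 5656.989222… → ⌈·⌉ = 5657

128, 453, 778, 1104, 1429, 1754, 2079, 2405, 2730, 3055, 3381, 3706, 4031, 4356, 4682, 5007, 5332, 5657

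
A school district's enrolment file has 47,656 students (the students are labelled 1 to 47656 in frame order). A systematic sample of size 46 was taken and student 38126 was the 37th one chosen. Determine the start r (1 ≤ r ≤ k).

830

k = 47656/46 = 1036
r = 38126 − (37−1)×1036 = 38126 − 37296 = 830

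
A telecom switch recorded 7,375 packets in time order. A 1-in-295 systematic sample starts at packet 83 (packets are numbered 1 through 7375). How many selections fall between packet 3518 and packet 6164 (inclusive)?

k = 295
First selection ≥ 3518: 83 + ⌈(3518−83)/295⌉·295 = 83 + 12×295 = 3623
Last selection ≤ 6164: 83 + ⌊(6164−83)/295⌋·295 = 83 + 20×295 = 5983
Count = 20 − 12 + 1 = 9

9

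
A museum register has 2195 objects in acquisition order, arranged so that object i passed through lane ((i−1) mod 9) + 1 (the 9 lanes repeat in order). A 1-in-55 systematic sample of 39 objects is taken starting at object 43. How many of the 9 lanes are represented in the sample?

9

Consecutive selections differ by k = 55, so their lane numbers differ by 55 mod 9 = 1.
gcd(55, 9) = 1, so the sample visits 9/1 = 9 distinct residues mod 9.
Start 43 is lane 7; the lanes hit are 1, 2, 3, 4, 5, 6, 7, 8, 9.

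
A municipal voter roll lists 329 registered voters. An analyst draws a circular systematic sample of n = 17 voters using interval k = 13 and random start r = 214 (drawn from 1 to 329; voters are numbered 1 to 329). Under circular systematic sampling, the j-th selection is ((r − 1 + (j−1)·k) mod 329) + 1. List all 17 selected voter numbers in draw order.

Selection 1: 214
Selection 2: 214 + 13 = 227
Selection 3: 227 + 13 = 240
Selection 4: 240 + 13 = 253
Selection 5: 253 + 13 = 266
Selection 6: 266 + 13 = 279
Selection 7: 279 + 13 = 292
Selection 8: 292 + 13 = 305
Selection 9: 305 + 13 = 318
Selection 10: 318 + 13 = 331 → 331 − 329 = 2
Selection 11: 2 + 13 = 15
Selection 12: 15 + 13 = 28
Selection 13: 28 + 13 = 41
Selection 14: 41 + 13 = 54
Selection 15: 54 + 13 = 67
Selection 16: 67 + 13 = 80
Selection 17: 80 + 13 = 93

214, 227, 240, 253, 266, 279, 292, 305, 318, 2, 15, 28, 41, 54, 67, 80, 93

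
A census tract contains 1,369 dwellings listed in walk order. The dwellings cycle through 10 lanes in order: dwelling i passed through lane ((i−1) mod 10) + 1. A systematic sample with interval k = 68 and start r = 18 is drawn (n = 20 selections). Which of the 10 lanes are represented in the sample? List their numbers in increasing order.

2, 4, 6, 8, 10

Consecutive selections differ by k = 68, so their lane numbers differ by 68 mod 10 = 8.
gcd(68, 10) = 2, so the sample visits 10/2 = 5 distinct residues mod 10.
Start 18 is lane 8; the lanes hit are 2, 4, 6, 8, 10.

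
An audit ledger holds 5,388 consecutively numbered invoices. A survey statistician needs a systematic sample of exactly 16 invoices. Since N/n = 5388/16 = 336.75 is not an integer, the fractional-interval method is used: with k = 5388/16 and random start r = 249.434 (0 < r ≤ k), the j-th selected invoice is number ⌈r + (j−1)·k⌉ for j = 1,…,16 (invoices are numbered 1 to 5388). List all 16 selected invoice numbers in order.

j=1: r + 0k = 249.434 → ⌈·⌉ = 250
j=2: r + 1k = 586.184 → ⌈·⌉ = 587
j=3: r + 2k = 922.934 → ⌈·⌉ = 923
j=4: r + 3k = 1259.684 → ⌈·⌉ = 1260
j=5: r + 4k = 1596.434 → ⌈·⌉ = 1597
j=6: r + 5k = 1933.184 → ⌈·⌉ = 1934
j=7: r + 6k = 2269.934 → ⌈·⌉ = 2270
j=8: r + 7k = 2606.684 → ⌈·⌉ = 2607
j=9: r + 8k = 2943.434 → ⌈·⌉ = 2944
j=10: r + 9k = 3280.184 → ⌈·⌉ = 3281
j=11: r + 10k = 3616.934 → ⌈·⌉ = 3617
j=12: r + 11k = 3953.684 → ⌈·⌉ = 3954
j=13: r + 12k = 4290.434 → ⌈·⌉ = 4291
j=14: r + 13k = 4627.184 → ⌈·⌉ = 4628
j=15: r + 14k = 4963.934 → ⌈·⌉ = 4964
j=16: r + 15k = 5300.684 → ⌈·⌉ = 5301

250, 587, 923, 1260, 1597, 1934, 2270, 2607, 2944, 3281, 3617, 3954, 4291, 4628, 4964, 5301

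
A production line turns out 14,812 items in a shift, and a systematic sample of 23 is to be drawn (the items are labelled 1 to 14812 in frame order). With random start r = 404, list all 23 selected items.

404, 1048, 1692, 2336, 2980, 3624, 4268, 4912, 5556, 6200, 6844, 7488, 8132, 8776, 9420, 10064, 10708, 11352, 11996, 12640, 13284, 13928, 14572

k = N/n = 14812/23 = 644
item 1: 404
item 2: 404 + 644 = 1048
item 3: 1048 + 644 = 1692
item 4: 1692 + 644 = 2336
item 5: 2336 + 644 = 2980
item 6: 2980 + 644 = 3624
item 7: 3624 + 644 = 4268
item 8: 4268 + 644 = 4912
item 9: 4912 + 644 = 5556
item 10: 5556 + 644 = 6200
item 11: 6200 + 644 = 6844
item 12: 6844 + 644 = 7488
item 13: 7488 + 644 = 8132
item 14: 8132 + 644 = 8776
item 15: 8776 + 644 = 9420
item 16: 9420 + 644 = 10064
item 17: 10064 + 644 = 10708
item 18: 10708 + 644 = 11352
item 19: 11352 + 644 = 11996
item 20: 11996 + 644 = 12640
item 21: 12640 + 644 = 13284
item 22: 13284 + 644 = 13928
item 23: 13928 + 644 = 14572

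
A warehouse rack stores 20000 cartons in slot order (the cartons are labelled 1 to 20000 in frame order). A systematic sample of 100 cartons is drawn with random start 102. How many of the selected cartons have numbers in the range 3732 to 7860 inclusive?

k = 20000/100 = 200
First selection ≥ 3732: 102 + ⌈(3732−102)/200⌉·200 = 102 + 19×200 = 3902
Last selection ≤ 7860: 102 + ⌊(7860−102)/200⌋·200 = 102 + 38×200 = 7702
Count = 38 − 19 + 1 = 20

20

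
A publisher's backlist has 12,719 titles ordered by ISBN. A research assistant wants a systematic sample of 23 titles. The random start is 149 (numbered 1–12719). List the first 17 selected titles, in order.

149, 702, 1255, 1808, 2361, 2914, 3467, 4020, 4573, 5126, 5679, 6232, 6785, 7338, 7891, 8444, 8997

k = N/n = 12719/23 = 553
title 1: 149
title 2: 149 + 553 = 702
title 3: 702 + 553 = 1255
title 4: 1255 + 553 = 1808
title 5: 1808 + 553 = 2361
title 6: 2361 + 553 = 2914
title 7: 2914 + 553 = 3467
title 8: 3467 + 553 = 4020
title 9: 4020 + 553 = 4573
title 10: 4573 + 553 = 5126
title 11: 5126 + 553 = 5679
title 12: 5679 + 553 = 6232
title 13: 6232 + 553 = 6785
title 14: 6785 + 553 = 7338
title 15: 7338 + 553 = 7891
title 16: 7891 + 553 = 8444
title 17: 8444 + 553 = 8997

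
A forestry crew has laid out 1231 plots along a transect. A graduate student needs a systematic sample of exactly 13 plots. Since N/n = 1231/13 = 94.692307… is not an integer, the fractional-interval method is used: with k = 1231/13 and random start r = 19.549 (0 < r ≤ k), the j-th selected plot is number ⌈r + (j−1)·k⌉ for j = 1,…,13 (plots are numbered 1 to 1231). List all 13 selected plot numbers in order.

20, 115, 209, 304, 399, 494, 588, 683, 778, 872, 967, 1062, 1156

j=1: r + 0k = 19.549 → ⌈·⌉ = 20
j=2: r + 1k = 114.241307… → ⌈·⌉ = 115
j=3: r + 2k = 208.933615… → ⌈·⌉ = 209
j=4: r + 3k = 303.625923… → ⌈·⌉ = 304
j=5: r + 4k = 398.318230… → ⌈·⌉ = 399
j=6: r + 5k = 493.010538… → ⌈·⌉ = 494
j=7: r + 6k = 587.702846… → ⌈·⌉ = 588
j=8: r + 7k = 682.395153… → ⌈·⌉ = 683
j=9: r + 8k = 777.087461… → ⌈·⌉ = 778
j=10: r + 9k = 871.779769… → ⌈·⌉ = 872
j=11: r + 10k = 966.472076… → ⌈·⌉ = 967
j=12: r + 11k = 1061.164384… → ⌈·⌉ = 1062
j=13: r + 12k = 1155.856692… → ⌈·⌉ = 1156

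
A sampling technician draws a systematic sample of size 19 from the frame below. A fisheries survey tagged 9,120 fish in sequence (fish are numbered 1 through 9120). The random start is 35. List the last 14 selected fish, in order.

k = N/n = 9120/19 = 480
6th selection = 35 + 5×480 = 2435
7th: 2435 + 480 = 2915
8th: 2915 + 480 = 3395
9th: 3395 + 480 = 3875
10th: 3875 + 480 = 4355
11th: 4355 + 480 = 4835
12th: 4835 + 480 = 5315
13th: 5315 + 480 = 5795
14th: 5795 + 480 = 6275
15th: 6275 + 480 = 6755
16th: 6755 + 480 = 7235
17th: 7235 + 480 = 7715
18th: 7715 + 480 = 8195
19th: 8195 + 480 = 8675

2435, 2915, 3395, 3875, 4355, 4835, 5315, 5795, 6275, 6755, 7235, 7715, 8195, 8675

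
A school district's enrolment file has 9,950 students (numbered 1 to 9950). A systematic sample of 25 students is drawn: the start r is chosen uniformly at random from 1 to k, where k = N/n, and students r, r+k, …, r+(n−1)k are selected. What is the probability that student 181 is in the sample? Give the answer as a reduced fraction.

1/398

k = 9950/25 = 398.
Student 181 is selected iff r ≡ 181 (mod 398); exactly one such r in {1,…,398}.
Inclusion probability = 1/398.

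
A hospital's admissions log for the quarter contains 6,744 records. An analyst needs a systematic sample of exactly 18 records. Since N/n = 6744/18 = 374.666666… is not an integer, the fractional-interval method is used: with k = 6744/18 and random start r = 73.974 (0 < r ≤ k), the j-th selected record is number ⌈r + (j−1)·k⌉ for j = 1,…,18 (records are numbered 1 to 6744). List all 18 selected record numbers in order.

j=1: r + 0k = 73.974 → ⌈·⌉ = 74
j=2: r + 1k = 448.640666… → ⌈·⌉ = 449
j=3: r + 2k = 823.307333… → ⌈·⌉ = 824
j=4: r + 3k = 1197.974 → ⌈·⌉ = 1198
j=5: r + 4k = 1572.640666… → ⌈·⌉ = 1573
j=6: r + 5k = 1947.307333… → ⌈·⌉ = 1948
j=7: r + 6k = 2321.974 → ⌈·⌉ = 2322
j=8: r + 7k = 2696.640666… → ⌈·⌉ = 2697
j=9: r + 8k = 3071.307333… → ⌈·⌉ = 3072
j=10: r + 9k = 3445.974 → ⌈·⌉ = 3446
j=11: r + 10k = 3820.640666… → ⌈·⌉ = 3821
j=12: r + 11k = 4195.307333… → ⌈·⌉ = 4196
j=13: r + 12k = 4569.974 → ⌈·⌉ = 4570
j=14: r + 13k = 4944.640666… → ⌈·⌉ = 4945
j=15: r + 14k = 5319.307333… → ⌈·⌉ = 5320
j=16: r + 15k = 5693.974 → ⌈·⌉ = 5694
j=17: r + 16k = 6068.640666… → ⌈·⌉ = 6069
j=18: r + 17k = 6443.307333… → ⌈·⌉ = 6444

74, 449, 824, 1198, 1573, 1948, 2322, 2697, 3072, 3446, 3821, 4196, 4570, 4945, 5320, 5694, 6069, 6444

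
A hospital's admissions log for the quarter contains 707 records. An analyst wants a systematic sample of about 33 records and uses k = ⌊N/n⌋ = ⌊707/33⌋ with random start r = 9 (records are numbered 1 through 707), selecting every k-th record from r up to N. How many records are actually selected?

34

k = ⌊707/33⌋ = 21
Achieved size = ⌊(707 − 9)/21⌋ + 1 = ⌊698/21⌋ + 1 = 33 + 1 = 34
(last selection: 9 + 33×21 = 702 ≤ 707; next would be 723 > 707)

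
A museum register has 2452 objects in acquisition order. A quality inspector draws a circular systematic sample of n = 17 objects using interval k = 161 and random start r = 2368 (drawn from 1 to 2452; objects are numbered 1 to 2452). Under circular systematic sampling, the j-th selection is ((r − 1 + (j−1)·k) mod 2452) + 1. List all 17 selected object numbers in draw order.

Selection 1: 2368
Selection 2: 2368 + 161 = 2529 → 2529 − 2452 = 77
Selection 3: 77 + 161 = 238
Selection 4: 238 + 161 = 399
Selection 5: 399 + 161 = 560
Selection 6: 560 + 161 = 721
Selection 7: 721 + 161 = 882
Selection 8: 882 + 161 = 1043
Selection 9: 1043 + 161 = 1204
Selection 10: 1204 + 161 = 1365
Selection 11: 1365 + 161 = 1526
Selection 12: 1526 + 161 = 1687
Selection 13: 1687 + 161 = 1848
Selection 14: 1848 + 161 = 2009
Selection 15: 2009 + 161 = 2170
Selection 16: 2170 + 161 = 2331
Selection 17: 2331 + 161 = 2492 → 2492 − 2452 = 40

2368, 77, 238, 399, 560, 721, 882, 1043, 1204, 1365, 1526, 1687, 1848, 2009, 2170, 2331, 40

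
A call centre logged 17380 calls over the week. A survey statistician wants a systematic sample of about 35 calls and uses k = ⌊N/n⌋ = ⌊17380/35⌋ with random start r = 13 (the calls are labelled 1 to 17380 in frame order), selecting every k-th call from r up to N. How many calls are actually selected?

36

k = ⌊17380/35⌋ = 496
Achieved size = ⌊(17380 − 13)/496⌋ + 1 = ⌊17367/496⌋ + 1 = 35 + 1 = 36
(last selection: 13 + 35×496 = 17373 ≤ 17380; next would be 17869 > 17380)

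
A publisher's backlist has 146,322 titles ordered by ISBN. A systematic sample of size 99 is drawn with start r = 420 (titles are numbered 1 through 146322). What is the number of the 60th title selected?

k = 146322/99 = 1478
60th selection = r + (60−1)·k = 420 + 59×1478 = 420 + 87202 = 87622

87622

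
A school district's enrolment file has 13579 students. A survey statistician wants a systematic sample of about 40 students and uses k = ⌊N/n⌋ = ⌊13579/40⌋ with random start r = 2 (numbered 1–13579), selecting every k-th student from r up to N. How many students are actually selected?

k = ⌊13579/40⌋ = 339
Achieved size = ⌊(13579 − 2)/339⌋ + 1 = ⌊13577/339⌋ + 1 = 40 + 1 = 41
(last selection: 2 + 40×339 = 13562 ≤ 13579; next would be 13901 > 13579)

41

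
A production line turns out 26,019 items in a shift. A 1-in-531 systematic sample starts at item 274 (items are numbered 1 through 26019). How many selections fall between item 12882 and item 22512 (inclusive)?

k = 531
First selection ≥ 12882: 274 + ⌈(12882−274)/531⌉·531 = 274 + 24×531 = 13018
Last selection ≤ 22512: 274 + ⌊(22512−274)/531⌋·531 = 274 + 41×531 = 22045
Count = 41 − 24 + 1 = 18

18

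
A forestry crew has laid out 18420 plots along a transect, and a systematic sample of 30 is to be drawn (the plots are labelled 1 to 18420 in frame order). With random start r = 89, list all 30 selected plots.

k = N/n = 18420/30 = 614
plot 1: 89
plot 2: 89 + 614 = 703
plot 3: 703 + 614 = 1317
plot 4: 1317 + 614 = 1931
plot 5: 1931 + 614 = 2545
plot 6: 2545 + 614 = 3159
plot 7: 3159 + 614 = 3773
plot 8: 3773 + 614 = 4387
plot 9: 4387 + 614 = 5001
plot 10: 5001 + 614 = 5615
plot 11: 5615 + 614 = 6229
plot 12: 6229 + 614 = 6843
plot 13: 6843 + 614 = 7457
plot 14: 7457 + 614 = 8071
plot 15: 8071 + 614 = 8685
plot 16: 8685 + 614 = 9299
plot 17: 9299 + 614 = 9913
plot 18: 9913 + 614 = 10527
plot 19: 10527 + 614 = 11141
plot 20: 11141 + 614 = 11755
plot 21: 11755 + 614 = 12369
plot 22: 12369 + 614 = 12983
plot 23: 12983 + 614 = 13597
plot 24: 13597 + 614 = 14211
plot 25: 14211 + 614 = 14825
plot 26: 14825 + 614 = 15439
plot 27: 15439 + 614 = 16053
plot 28: 16053 + 614 = 16667
plot 29: 16667 + 614 = 17281
plot 30: 17281 + 614 = 17895

89, 703, 1317, 1931, 2545, 3159, 3773, 4387, 5001, 5615, 6229, 6843, 7457, 8071, 8685, 9299, 9913, 10527, 11141, 11755, 12369, 12983, 13597, 14211, 14825, 15439, 16053, 16667, 17281, 17895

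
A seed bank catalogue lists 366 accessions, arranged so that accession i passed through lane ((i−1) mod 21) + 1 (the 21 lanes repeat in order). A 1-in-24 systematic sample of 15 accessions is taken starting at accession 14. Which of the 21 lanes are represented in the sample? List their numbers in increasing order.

2, 5, 8, 11, 14, 17, 20

Consecutive selections differ by k = 24, so their lane numbers differ by 24 mod 21 = 3.
gcd(24, 21) = 3, so the sample visits 21/3 = 7 distinct residues mod 21.
Start 14 is lane 14; the lanes hit are 2, 5, 8, 11, 14, 17, 20.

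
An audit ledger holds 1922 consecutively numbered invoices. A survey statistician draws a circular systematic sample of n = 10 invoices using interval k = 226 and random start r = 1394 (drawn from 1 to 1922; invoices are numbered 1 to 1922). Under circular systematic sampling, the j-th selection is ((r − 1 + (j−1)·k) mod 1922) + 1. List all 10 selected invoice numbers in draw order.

Selection 1: 1394
Selection 2: 1394 + 226 = 1620
Selection 3: 1620 + 226 = 1846
Selection 4: 1846 + 226 = 2072 → 2072 − 1922 = 150
Selection 5: 150 + 226 = 376
Selection 6: 376 + 226 = 602
Selection 7: 602 + 226 = 828
Selection 8: 828 + 226 = 1054
Selection 9: 1054 + 226 = 1280
Selection 10: 1280 + 226 = 1506

1394, 1620, 1846, 150, 376, 602, 828, 1054, 1280, 1506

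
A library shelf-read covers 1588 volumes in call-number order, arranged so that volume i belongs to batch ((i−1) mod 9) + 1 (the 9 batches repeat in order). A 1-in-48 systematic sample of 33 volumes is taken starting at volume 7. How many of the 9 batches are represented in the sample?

Consecutive selections differ by k = 48, so their batch numbers differ by 48 mod 9 = 3.
gcd(48, 9) = 3, so the sample visits 9/3 = 3 distinct residues mod 9.
Start 7 is batch 7; the batches hit are 1, 4, 7.

3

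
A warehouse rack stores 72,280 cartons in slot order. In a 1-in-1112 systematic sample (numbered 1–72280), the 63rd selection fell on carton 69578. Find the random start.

634

k = 1112
r = 69578 − (63−1)×1112 = 69578 − 68944 = 634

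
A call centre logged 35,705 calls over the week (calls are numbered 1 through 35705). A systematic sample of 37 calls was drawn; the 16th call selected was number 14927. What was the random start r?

k = 35705/37 = 965
r = 14927 − (16−1)×965 = 14927 − 14475 = 452

452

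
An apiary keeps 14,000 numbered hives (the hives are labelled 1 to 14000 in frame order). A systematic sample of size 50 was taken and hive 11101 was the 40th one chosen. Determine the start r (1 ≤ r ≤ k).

k = 14000/50 = 280
r = 11101 − (40−1)×280 = 11101 − 10920 = 181

181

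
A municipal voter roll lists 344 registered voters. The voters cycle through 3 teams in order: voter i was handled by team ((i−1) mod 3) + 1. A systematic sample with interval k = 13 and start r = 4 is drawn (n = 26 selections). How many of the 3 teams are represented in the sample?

3

Consecutive selections differ by k = 13, so their team numbers differ by 13 mod 3 = 1.
gcd(13, 3) = 1, so the sample visits 3/1 = 3 distinct residues mod 3.
Start 4 is team 1; the teams hit are 1, 2, 3.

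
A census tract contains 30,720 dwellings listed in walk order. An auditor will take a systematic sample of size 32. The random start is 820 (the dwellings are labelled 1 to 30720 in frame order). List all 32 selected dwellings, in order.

820, 1780, 2740, 3700, 4660, 5620, 6580, 7540, 8500, 9460, 10420, 11380, 12340, 13300, 14260, 15220, 16180, 17140, 18100, 19060, 20020, 20980, 21940, 22900, 23860, 24820, 25780, 26740, 27700, 28660, 29620, 30580

k = N/n = 30720/32 = 960
dwelling 1: 820
dwelling 2: 820 + 960 = 1780
dwelling 3: 1780 + 960 = 2740
dwelling 4: 2740 + 960 = 3700
dwelling 5: 3700 + 960 = 4660
dwelling 6: 4660 + 960 = 5620
dwelling 7: 5620 + 960 = 6580
dwelling 8: 6580 + 960 = 7540
dwelling 9: 7540 + 960 = 8500
dwelling 10: 8500 + 960 = 9460
dwelling 11: 9460 + 960 = 10420
dwelling 12: 10420 + 960 = 11380
dwelling 13: 11380 + 960 = 12340
dwelling 14: 12340 + 960 = 13300
dwelling 15: 13300 + 960 = 14260
dwelling 16: 14260 + 960 = 15220
dwelling 17: 15220 + 960 = 16180
dwelling 18: 16180 + 960 = 17140
dwelling 19: 17140 + 960 = 18100
dwelling 20: 18100 + 960 = 19060
dwelling 21: 19060 + 960 = 20020
dwelling 22: 20020 + 960 = 20980
dwelling 23: 20980 + 960 = 21940
dwelling 24: 21940 + 960 = 22900
dwelling 25: 22900 + 960 = 23860
dwelling 26: 23860 + 960 = 24820
dwelling 27: 24820 + 960 = 25780
dwelling 28: 25780 + 960 = 26740
dwelling 29: 26740 + 960 = 27700
dwelling 30: 27700 + 960 = 28660
dwelling 31: 28660 + 960 = 29620
dwelling 32: 29620 + 960 = 30580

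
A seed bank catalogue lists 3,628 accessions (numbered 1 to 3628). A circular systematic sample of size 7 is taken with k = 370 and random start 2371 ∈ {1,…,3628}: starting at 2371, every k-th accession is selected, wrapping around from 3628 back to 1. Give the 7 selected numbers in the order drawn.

2371, 2741, 3111, 3481, 223, 593, 963

Selection 1: 2371
Selection 2: 2371 + 370 = 2741
Selection 3: 2741 + 370 = 3111
Selection 4: 3111 + 370 = 3481
Selection 5: 3481 + 370 = 3851 → 3851 − 3628 = 223
Selection 6: 223 + 370 = 593
Selection 7: 593 + 370 = 963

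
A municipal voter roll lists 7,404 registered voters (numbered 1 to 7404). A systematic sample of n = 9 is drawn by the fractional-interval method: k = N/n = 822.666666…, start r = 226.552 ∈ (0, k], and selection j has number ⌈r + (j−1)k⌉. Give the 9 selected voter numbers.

j=1: r + 0k = 226.552 → ⌈·⌉ = 227
j=2: r + 1k = 1049.218666… → ⌈·⌉ = 1050
j=3: r + 2k = 1871.885333… → ⌈·⌉ = 1872
j=4: r + 3k = 2694.552 → ⌈·⌉ = 2695
j=5: r + 4k = 3517.218666… → ⌈·⌉ = 3518
j=6: r + 5k = 4339.885333… → ⌈·⌉ = 4340
j=7: r + 6k = 5162.552 → ⌈·⌉ = 5163
j=8: r + 7k = 5985.218666… → ⌈·⌉ = 5986
j=9: r + 8k = 6807.885333… → ⌈·⌉ = 6808

227, 1050, 1872, 2695, 3518, 4340, 5163, 5986, 6808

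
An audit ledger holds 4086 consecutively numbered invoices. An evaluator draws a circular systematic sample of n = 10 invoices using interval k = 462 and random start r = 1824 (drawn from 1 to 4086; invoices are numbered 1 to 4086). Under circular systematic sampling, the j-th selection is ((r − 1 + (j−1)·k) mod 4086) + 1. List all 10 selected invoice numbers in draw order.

1824, 2286, 2748, 3210, 3672, 48, 510, 972, 1434, 1896

Selection 1: 1824
Selection 2: 1824 + 462 = 2286
Selection 3: 2286 + 462 = 2748
Selection 4: 2748 + 462 = 3210
Selection 5: 3210 + 462 = 3672
Selection 6: 3672 + 462 = 4134 → 4134 − 4086 = 48
Selection 7: 48 + 462 = 510
Selection 8: 510 + 462 = 972
Selection 9: 972 + 462 = 1434
Selection 10: 1434 + 462 = 1896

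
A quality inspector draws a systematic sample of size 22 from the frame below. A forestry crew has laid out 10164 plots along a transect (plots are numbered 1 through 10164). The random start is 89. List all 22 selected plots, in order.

k = N/n = 10164/22 = 462
plot 1: 89
plot 2: 89 + 462 = 551
plot 3: 551 + 462 = 1013
plot 4: 1013 + 462 = 1475
plot 5: 1475 + 462 = 1937
plot 6: 1937 + 462 = 2399
plot 7: 2399 + 462 = 2861
plot 8: 2861 + 462 = 3323
plot 9: 3323 + 462 = 3785
plot 10: 3785 + 462 = 4247
plot 11: 4247 + 462 = 4709
plot 12: 4709 + 462 = 5171
plot 13: 5171 + 462 = 5633
plot 14: 5633 + 462 = 6095
plot 15: 6095 + 462 = 6557
plot 16: 6557 + 462 = 7019
plot 17: 7019 + 462 = 7481
plot 18: 7481 + 462 = 7943
plot 19: 7943 + 462 = 8405
plot 20: 8405 + 462 = 8867
plot 21: 8867 + 462 = 9329
plot 22: 9329 + 462 = 9791

89, 551, 1013, 1475, 1937, 2399, 2861, 3323, 3785, 4247, 4709, 5171, 5633, 6095, 6557, 7019, 7481, 7943, 8405, 8867, 9329, 9791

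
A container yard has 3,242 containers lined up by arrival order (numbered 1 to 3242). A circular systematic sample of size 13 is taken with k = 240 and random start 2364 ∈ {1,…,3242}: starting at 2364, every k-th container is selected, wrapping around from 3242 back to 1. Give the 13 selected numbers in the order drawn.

2364, 2604, 2844, 3084, 82, 322, 562, 802, 1042, 1282, 1522, 1762, 2002

Selection 1: 2364
Selection 2: 2364 + 240 = 2604
Selection 3: 2604 + 240 = 2844
Selection 4: 2844 + 240 = 3084
Selection 5: 3084 + 240 = 3324 → 3324 − 3242 = 82
Selection 6: 82 + 240 = 322
Selection 7: 322 + 240 = 562
Selection 8: 562 + 240 = 802
Selection 9: 802 + 240 = 1042
Selection 10: 1042 + 240 = 1282
Selection 11: 1282 + 240 = 1522
Selection 12: 1522 + 240 = 1762
Selection 13: 1762 + 240 = 2002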